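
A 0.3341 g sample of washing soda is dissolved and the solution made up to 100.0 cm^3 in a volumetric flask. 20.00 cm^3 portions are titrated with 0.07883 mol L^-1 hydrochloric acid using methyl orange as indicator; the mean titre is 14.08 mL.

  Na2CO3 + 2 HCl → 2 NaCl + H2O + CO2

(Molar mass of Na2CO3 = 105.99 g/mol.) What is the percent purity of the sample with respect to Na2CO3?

88.03 %

n(HCl) per titration = 0.01408 × 0.07883 = 1.110 × 10^-3 mol
From the 1:2 ratio, n(Na2CO3) in each aliquot = 1/2 × 1.110 × 10^-3 = 5.550 × 10^-4 mol
n(Na2CO3) in the whole flask = 5.550 × 10^-4 × 100.0/20.00 = 2.775 × 10^-3 mol
mass of Na2CO3 = 2.775 × 10^-3 × 105.99 = 0.2941 g
% Na2CO3 = 0.2941 / 0.3341 × 100 = 88.03 %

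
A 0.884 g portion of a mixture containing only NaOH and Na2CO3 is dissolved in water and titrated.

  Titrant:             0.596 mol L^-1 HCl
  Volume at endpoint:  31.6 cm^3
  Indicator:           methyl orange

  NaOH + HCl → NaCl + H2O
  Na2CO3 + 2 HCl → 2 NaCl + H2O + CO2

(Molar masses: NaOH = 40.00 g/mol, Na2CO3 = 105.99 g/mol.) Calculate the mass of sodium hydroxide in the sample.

n(HCl) = 0.0316 × 0.596 = 0.0188 mol
Let x = n(NaOH), y = n(Na2CO3).
Titrant: 1x + 2y = 0.0188;  mass: 40.00x + 105.99y = 0.884
Solving, x = 8.78 × 10^-3 mol, y = 5.03 × 10^-3 mol
mass of NaOH = 8.78 × 10^-3 × 40.00 = 0.351 g

0.351 g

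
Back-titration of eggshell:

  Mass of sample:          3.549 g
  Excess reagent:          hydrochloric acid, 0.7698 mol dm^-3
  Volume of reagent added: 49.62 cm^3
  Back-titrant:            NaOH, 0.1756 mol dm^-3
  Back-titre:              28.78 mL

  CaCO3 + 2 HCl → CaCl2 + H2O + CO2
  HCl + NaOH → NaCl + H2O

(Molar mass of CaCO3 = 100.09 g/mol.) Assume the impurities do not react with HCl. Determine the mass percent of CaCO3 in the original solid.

46.74 %

n(HCl) added = 0.04962 × 0.7698 = 0.03820 mol
n(NaOH) used in back-titration = 0.02878 × 0.1756 = 5.054 × 10^-3 mol
n(HCl) left over = 5.054 × 10^-3 mol (1:1 ratio)
n(HCl) consumed by analyte = 0.03820 − 5.054 × 10^-3 = 0.03314 mol
From the 1:2 ratio, n(CaCO3) = 1/2 × 0.03314 = 0.01657 mol
mass of CaCO3 = 0.01657 × 100.09 = 1.659 g
% CaCO3 = 1.659 / 3.549 × 100 = 46.74 %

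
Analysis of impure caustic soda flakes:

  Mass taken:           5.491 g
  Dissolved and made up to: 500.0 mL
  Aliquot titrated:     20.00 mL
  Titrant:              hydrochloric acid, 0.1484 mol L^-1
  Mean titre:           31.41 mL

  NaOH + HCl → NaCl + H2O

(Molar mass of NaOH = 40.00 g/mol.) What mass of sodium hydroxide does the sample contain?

n(HCl) per titration = 0.03141 × 0.1484 = 4.661 × 10^-3 mol
n(NaOH) in each aliquot = 4.661 × 10^-3 mol (1:1 ratio)
n(NaOH) in the whole flask = 4.661 × 10^-3 × 500.0/20.00 = 0.1165 mol
mass of NaOH = 0.1165 × 40.00 = 4.661 g

4.661 g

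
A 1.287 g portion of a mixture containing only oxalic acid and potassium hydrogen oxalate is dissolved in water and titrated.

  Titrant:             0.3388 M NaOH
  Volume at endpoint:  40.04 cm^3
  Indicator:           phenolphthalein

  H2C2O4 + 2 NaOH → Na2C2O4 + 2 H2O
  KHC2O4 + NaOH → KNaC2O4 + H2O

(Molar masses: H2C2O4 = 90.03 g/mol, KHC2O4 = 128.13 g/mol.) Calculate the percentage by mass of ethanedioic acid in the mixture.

18.99 %

n(NaOH) = 0.04004 × 0.3388 = 0.01357 mol
Let x = n(H2C2O4), y = n(KHC2O4).
Titrant: 2x + 1y = 0.01357;  mass: 90.03x + 128.13y = 1.287
Solving, x = 2.714 × 10^-3 mol, y = 8.137 × 10^-3 mol
mass of H2C2O4 = 2.714 × 10^-3 × 90.03 = 0.2443 g
% H2C2O4 = 0.2443 / 1.287 × 100 = 18.99 %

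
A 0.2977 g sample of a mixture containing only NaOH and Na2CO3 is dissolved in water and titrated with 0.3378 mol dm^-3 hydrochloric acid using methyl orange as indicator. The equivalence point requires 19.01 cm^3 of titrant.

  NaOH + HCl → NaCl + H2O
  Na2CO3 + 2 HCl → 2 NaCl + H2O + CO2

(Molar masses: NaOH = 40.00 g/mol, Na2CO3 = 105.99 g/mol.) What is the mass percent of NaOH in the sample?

44.06 %

n(HCl) = 0.01901 × 0.3378 = 6.422 × 10^-3 mol
Let x = n(NaOH), y = n(Na2CO3).
Titrant: 1x + 2y = 6.422 × 10^-3;  mass: 40.00x + 105.99y = 0.2977
Solving, x = 3.279 × 10^-3 mol, y = 1.571 × 10^-3 mol
mass of NaOH = 3.279 × 10^-3 × 40.00 = 0.1312 g
% NaOH = 0.1312 / 0.2977 × 100 = 44.06 %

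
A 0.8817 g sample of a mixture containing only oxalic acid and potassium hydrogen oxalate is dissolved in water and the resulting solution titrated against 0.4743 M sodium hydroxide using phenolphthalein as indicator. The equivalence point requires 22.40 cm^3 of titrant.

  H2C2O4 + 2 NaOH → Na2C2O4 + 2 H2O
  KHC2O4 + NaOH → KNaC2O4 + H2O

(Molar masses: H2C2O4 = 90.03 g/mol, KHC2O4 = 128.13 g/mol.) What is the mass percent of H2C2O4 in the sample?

n(NaOH) = 0.02240 × 0.4743 = 0.01062 mol
Let x = n(H2C2O4), y = n(KHC2O4).
Titrant: 2x + 1y = 0.01062;  mass: 90.03x + 128.13y = 0.8817
Solving, x = 2.885 × 10^-3 mol, y = 4.854 × 10^-3 mol
mass of H2C2O4 = 2.885 × 10^-3 × 90.03 = 0.2597 g
% H2C2O4 = 0.2597 / 0.8817 × 100 = 29.46 %

29.46 %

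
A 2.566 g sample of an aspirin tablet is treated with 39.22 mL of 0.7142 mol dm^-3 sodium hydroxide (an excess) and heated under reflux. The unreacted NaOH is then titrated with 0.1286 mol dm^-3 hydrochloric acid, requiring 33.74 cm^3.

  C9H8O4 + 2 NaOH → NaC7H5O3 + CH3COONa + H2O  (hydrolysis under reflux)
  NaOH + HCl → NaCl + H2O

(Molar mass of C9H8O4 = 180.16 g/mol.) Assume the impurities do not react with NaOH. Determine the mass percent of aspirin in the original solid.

83.10 %

n(NaOH) added = 0.03922 × 0.7142 = 0.02801 mol
n(HCl) used in back-titration = 0.03374 × 0.1286 = 4.339 × 10^-3 mol
n(NaOH) left over = 4.339 × 10^-3 mol (1:1 ratio)
n(NaOH) consumed by analyte = 0.02801 − 4.339 × 10^-3 = 0.02367 mol
From the 1:2 ratio, n(C9H8O4) = 1/2 × 0.02367 = 0.01184 mol
mass of C9H8O4 = 0.01184 × 180.16 = 2.132 g
% C9H8O4 = 2.132 / 2.566 × 100 = 83.10 %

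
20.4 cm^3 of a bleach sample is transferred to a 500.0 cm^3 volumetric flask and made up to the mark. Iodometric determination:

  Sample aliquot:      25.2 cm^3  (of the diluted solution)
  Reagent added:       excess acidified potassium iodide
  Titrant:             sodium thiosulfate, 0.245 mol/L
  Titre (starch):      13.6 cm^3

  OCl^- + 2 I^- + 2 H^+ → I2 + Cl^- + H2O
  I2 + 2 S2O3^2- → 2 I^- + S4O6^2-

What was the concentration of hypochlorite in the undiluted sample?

n(S2O3^2-) = 0.0136 × 0.245 = 3.33 × 10^-3 mol
n(I2) = n(S2O3^2-)/2 = 1.67 × 10^-3 mol
n(OCl^-) in the aliquot = 1.67 × 10^-3 mol (1:1 ratio)
[OCl^-]_dilute = 1.67 × 10^-3 / 0.0252 = 0.0661 mol/L
[OCl^-]_original = 0.0661 × 500.0/20.4 = 1.62 mol/L

1.62 mol/L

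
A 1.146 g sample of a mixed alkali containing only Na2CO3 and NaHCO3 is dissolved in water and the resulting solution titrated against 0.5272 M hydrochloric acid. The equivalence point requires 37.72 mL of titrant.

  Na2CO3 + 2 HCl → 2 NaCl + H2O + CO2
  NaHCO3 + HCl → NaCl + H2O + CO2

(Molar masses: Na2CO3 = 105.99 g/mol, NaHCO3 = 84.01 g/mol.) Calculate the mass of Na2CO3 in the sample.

0.8964 g

n(HCl) = 0.03772 × 0.5272 = 0.01989 mol
Let x = n(Na2CO3), y = n(NaHCO3).
Titrant: 2x + 1y = 0.01989;  mass: 105.99x + 84.01y = 1.146
Solving, x = 8.458 × 10^-3 mol, y = 2.971 × 10^-3 mol
mass of Na2CO3 = 8.458 × 10^-3 × 105.99 = 0.8964 g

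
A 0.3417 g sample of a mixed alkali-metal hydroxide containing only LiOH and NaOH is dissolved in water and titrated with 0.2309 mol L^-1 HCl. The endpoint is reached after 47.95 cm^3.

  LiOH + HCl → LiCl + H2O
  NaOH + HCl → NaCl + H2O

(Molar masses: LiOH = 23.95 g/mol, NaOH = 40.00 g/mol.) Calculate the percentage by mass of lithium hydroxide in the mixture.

n(HCl) = 0.04795 × 0.2309 = 0.01107 mol
Let x = n(LiOH), y = n(NaOH).
Titrant: 1x + 1y = 0.01107;  mass: 23.95x + 40.00y = 0.3417
Solving, x = 6.303 × 10^-3 mol, y = 4.768 × 10^-3 mol
mass of LiOH = 6.303 × 10^-3 × 23.95 = 0.1510 g
% LiOH = 0.1510 / 0.3417 × 100 = 44.18 %

44.18 %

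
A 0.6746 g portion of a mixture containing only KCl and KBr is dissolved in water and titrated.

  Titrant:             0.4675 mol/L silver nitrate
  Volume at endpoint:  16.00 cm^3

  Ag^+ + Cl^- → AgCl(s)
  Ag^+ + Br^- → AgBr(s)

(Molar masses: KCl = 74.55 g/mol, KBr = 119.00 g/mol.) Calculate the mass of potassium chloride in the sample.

0.3615 g

n(AgNO3) = 0.01600 × 0.4675 = 7.480 × 10^-3 mol
Let x = n(KCl), y = n(KBr).
Titrant: 1x + 1y = 7.480 × 10^-3;  mass: 74.55x + 119.00y = 0.6746
Solving, x = 4.849 × 10^-3 mol, y = 2.631 × 10^-3 mol
mass of KCl = 4.849 × 10^-3 × 74.55 = 0.3615 g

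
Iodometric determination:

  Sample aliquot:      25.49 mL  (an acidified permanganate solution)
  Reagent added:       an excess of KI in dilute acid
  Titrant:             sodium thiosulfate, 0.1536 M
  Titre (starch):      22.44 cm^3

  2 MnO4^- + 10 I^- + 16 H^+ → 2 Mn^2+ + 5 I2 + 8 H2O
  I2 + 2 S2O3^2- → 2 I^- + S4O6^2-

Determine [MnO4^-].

n(S2O3^2-) = 0.02244 × 0.1536 = 3.447 × 10^-3 mol
n(I2) = n(S2O3^2-)/2 = 1.723 × 10^-3 mol
From the 2:5 ratio, n(MnO4^-) in the aliquot = 2/5 × 1.723 × 10^-3 = 6.894 × 10^-4 mol
[MnO4^-] = 6.894 × 10^-4 / 0.02549 = 0.02704 mol/L

0.02704 M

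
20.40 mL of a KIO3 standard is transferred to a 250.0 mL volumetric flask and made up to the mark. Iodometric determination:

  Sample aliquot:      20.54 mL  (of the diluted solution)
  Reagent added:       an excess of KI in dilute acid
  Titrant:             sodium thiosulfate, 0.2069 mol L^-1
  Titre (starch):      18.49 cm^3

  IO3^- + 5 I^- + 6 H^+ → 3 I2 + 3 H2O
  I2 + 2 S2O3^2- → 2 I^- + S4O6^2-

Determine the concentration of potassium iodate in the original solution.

n(S2O3^2-) = 0.01849 × 0.2069 = 3.826 × 10^-3 mol
n(I2) = n(S2O3^2-)/2 = 1.913 × 10^-3 mol
From the 1:3 ratio, n(IO3^-) in the aliquot = 1/3 × 1.913 × 10^-3 = 6.376 × 10^-4 mol
[IO3^-]_dilute = 6.376 × 10^-4 / 0.02054 = 0.03104 mol/L
[IO3^-]_original = 0.03104 × 250.0/20.40 = 0.3804 mol/L

0.3804 mol/L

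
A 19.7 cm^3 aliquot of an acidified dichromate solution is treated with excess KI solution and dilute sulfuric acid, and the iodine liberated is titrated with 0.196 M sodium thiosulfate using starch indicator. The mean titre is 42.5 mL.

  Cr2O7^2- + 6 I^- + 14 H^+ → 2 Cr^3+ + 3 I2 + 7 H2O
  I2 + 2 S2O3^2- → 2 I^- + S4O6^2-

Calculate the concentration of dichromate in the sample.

0.0705 M

n(S2O3^2-) = 0.0425 × 0.196 = 8.33 × 10^-3 mol
n(I2) = n(S2O3^2-)/2 = 4.17 × 10^-3 mol
From the 1:3 ratio, n(Cr2O7^2-) in the aliquot = 1/3 × 4.17 × 10^-3 = 1.39 × 10^-3 mol
[Cr2O7^2-] = 1.39 × 10^-3 / 0.0197 = 0.0705 mol/L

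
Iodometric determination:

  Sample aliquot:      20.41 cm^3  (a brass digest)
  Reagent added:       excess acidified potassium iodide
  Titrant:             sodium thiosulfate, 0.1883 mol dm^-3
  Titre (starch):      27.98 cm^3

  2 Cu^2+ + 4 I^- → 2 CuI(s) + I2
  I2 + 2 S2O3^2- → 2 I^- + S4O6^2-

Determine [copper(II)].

n(S2O3^2-) = 0.02798 × 0.1883 = 5.269 × 10^-3 mol
n(I2) = n(S2O3^2-)/2 = 2.634 × 10^-3 mol
From the 2:1 ratio, n(Cu2+) in the aliquot = 2/1 × 2.634 × 10^-3 = 5.269 × 10^-3 mol
[Cu2+] = 5.269 × 10^-3 / 0.02041 = 0.2581 mol/L

0.2581 mol/L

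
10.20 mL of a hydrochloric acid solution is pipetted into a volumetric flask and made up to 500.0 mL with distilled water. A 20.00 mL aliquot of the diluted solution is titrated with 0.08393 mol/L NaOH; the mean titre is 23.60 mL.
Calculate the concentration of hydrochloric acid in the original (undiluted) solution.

HCl + NaOH → NaCl + H2O
n(NaOH) = 0.02360 × 0.08393 = 1.981 × 10^-3 mol
n(HCl) in the aliquot = 1.981 × 10^-3 mol (1:1 ratio)
[HCl]_dilute = 1.981 × 10^-3 / 0.02000 = 0.09904 mol/L
Dilution factor = 500.0 / 10.20 = 49.02
[HCl]_stock = 0.09904 × 49.02 = 4.855 mol/L

4.855 mol/L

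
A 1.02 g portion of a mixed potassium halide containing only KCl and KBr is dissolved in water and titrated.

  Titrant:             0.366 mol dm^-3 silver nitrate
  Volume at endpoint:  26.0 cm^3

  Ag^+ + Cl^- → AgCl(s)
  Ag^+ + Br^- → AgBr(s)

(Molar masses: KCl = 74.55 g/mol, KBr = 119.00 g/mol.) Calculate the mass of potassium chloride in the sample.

0.189 g

n(AgNO3) = 0.0260 × 0.366 = 9.52 × 10^-3 mol
Let x = n(KCl), y = n(KBr).
Titrant: 1x + 1y = 9.52 × 10^-3;  mass: 74.55x + 119.00y = 1.02
Solving, x = 2.53 × 10^-3 mol, y = 6.99 × 10^-3 mol
mass of KCl = 2.53 × 10^-3 × 74.55 = 0.189 g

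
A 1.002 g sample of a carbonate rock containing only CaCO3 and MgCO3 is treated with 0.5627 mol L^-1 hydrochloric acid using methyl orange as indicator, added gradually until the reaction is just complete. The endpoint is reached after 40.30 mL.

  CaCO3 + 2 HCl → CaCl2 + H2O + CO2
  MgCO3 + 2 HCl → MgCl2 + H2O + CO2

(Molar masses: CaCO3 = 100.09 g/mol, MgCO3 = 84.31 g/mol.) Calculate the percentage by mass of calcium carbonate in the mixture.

n(HCl) = 0.04030 × 0.5627 = 0.02268 mol
Let x = n(CaCO3), y = n(MgCO3).
Titrant: 2x + 2y = 0.02268;  mass: 100.09x + 84.31y = 1.002
Solving, x = 2.919 × 10^-3 mol, y = 8.420 × 10^-3 mol
mass of CaCO3 = 2.919 × 10^-3 × 100.09 = 0.2921 g
% CaCO3 = 0.2921 / 1.002 × 100 = 29.16 %

29.16 %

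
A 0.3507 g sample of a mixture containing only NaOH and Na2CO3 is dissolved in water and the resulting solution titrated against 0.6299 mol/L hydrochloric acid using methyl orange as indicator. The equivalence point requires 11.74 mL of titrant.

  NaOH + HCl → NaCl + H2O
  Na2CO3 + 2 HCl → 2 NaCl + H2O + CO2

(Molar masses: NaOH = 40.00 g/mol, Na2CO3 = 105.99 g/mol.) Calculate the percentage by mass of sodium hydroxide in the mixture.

36.16 %

n(HCl) = 0.01174 × 0.6299 = 7.395 × 10^-3 mol
Let x = n(NaOH), y = n(Na2CO3).
Titrant: 1x + 2y = 7.395 × 10^-3;  mass: 40.00x + 105.99y = 0.3507
Solving, x = 3.170 × 10^-3 mol, y = 2.112 × 10^-3 mol
mass of NaOH = 3.170 × 10^-3 × 40.00 = 0.1268 g
% NaOH = 0.1268 / 0.3507 × 100 = 36.16 %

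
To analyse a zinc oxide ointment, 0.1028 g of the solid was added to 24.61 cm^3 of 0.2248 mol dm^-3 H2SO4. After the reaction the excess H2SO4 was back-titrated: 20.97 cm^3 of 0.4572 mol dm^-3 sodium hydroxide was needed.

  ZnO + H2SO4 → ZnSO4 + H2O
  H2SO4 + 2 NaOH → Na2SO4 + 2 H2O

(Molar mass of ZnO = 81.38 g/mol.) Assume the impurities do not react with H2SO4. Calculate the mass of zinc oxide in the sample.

n(H2SO4) added = 0.02461 × 0.2248 = 5.532 × 10^-3 mol
n(NaOH) used in back-titration = 0.02097 × 0.4572 = 9.587 × 10^-3 mol
From the 1:2 ratio, n(H2SO4) left over = 1/2 × 9.587 × 10^-3 = 4.794 × 10^-3 mol
n(H2SO4) consumed by analyte = 5.532 × 10^-3 − 4.794 × 10^-3 = 7.386 × 10^-4 mol
n(ZnO) = 7.386 × 10^-4 mol (1:1 ratio)
mass of ZnO = 7.386 × 10^-4 × 81.38 = 0.06011 g

0.06011 g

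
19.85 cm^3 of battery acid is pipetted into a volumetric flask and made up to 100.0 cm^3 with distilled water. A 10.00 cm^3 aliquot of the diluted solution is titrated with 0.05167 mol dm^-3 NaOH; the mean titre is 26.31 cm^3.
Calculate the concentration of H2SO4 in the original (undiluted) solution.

0.3424 mol/L

H2SO4 + 2 NaOH → Na2SO4 + 2 H2O
n(NaOH) = 0.02631 × 0.05167 = 1.359 × 10^-3 mol
From the 1:2 ratio, n(H2SO4) in the aliquot = 1/2 × 1.359 × 10^-3 = 6.797 × 10^-4 mol
[H2SO4]_dilute = 6.797 × 10^-4 / 0.01000 = 0.06797 mol/L
Dilution factor = 100.0 / 19.85 = 5.038
[H2SO4]_stock = 0.06797 × 5.038 = 0.3424 mol/L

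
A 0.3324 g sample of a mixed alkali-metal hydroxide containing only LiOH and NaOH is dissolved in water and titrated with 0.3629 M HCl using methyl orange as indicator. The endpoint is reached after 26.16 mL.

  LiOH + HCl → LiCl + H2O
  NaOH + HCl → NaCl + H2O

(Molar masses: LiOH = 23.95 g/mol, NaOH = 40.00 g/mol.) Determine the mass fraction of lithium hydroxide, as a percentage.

21.25 %

n(HCl) = 0.02616 × 0.3629 = 9.493 × 10^-3 mol
Let x = n(LiOH), y = n(NaOH).
Titrant: 1x + 1y = 9.493 × 10^-3;  mass: 23.95x + 40.00y = 0.3324
Solving, x = 2.949 × 10^-3 mol, y = 6.544 × 10^-3 mol
mass of LiOH = 2.949 × 10^-3 × 23.95 = 0.07064 g
% LiOH = 0.07064 / 0.3324 × 100 = 21.25 %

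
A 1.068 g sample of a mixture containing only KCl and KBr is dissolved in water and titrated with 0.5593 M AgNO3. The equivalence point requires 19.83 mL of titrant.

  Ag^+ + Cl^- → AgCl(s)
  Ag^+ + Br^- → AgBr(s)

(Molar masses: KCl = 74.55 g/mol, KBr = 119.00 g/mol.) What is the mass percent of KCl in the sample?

n(AgNO3) = 0.01983 × 0.5593 = 0.01109 mol
Let x = n(KCl), y = n(KBr).
Titrant: 1x + 1y = 0.01109;  mass: 74.55x + 119.00y = 1.068
Solving, x = 5.665 × 10^-3 mol, y = 5.426 × 10^-3 mol
mass of KCl = 5.665 × 10^-3 × 74.55 = 0.4223 g
% KCl = 0.4223 / 1.068 × 100 = 39.55 %

39.55 %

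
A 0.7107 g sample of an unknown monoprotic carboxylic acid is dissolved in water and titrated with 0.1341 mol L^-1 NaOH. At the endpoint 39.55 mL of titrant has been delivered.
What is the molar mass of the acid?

n(NaOH) = 0.03955 L × 0.1341 mol/L = 5.304 × 10^-3 mol
n(HA) = 5.304 × 10^-3 mol (1:1 ratio)
M = m / n = 0.7107 g / 5.304 × 10^-3 mol = 134.0 g/mol

134.0 g/mol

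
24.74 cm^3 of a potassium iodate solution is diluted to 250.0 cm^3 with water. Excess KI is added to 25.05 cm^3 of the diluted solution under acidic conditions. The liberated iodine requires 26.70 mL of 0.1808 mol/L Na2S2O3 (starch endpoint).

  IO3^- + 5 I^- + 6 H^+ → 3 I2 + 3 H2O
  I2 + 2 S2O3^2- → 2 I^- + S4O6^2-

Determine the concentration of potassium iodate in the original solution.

0.3246 mol/L

n(S2O3^2-) = 0.02670 × 0.1808 = 4.827 × 10^-3 mol
n(I2) = n(S2O3^2-)/2 = 2.414 × 10^-3 mol
From the 1:3 ratio, n(IO3^-) in the aliquot = 1/3 × 2.414 × 10^-3 = 8.046 × 10^-4 mol
[IO3^-]_dilute = 8.046 × 10^-4 / 0.02505 = 0.03212 mol/L
[IO3^-]_original = 0.03212 × 250.0/24.74 = 0.3246 mol/L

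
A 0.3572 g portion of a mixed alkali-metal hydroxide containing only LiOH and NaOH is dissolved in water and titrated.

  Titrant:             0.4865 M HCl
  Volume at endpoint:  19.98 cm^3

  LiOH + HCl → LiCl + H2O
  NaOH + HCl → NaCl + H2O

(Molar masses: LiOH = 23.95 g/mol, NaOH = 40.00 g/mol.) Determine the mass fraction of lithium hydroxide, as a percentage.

n(HCl) = 0.01998 × 0.4865 = 9.720 × 10^-3 mol
Let x = n(LiOH), y = n(NaOH).
Titrant: 1x + 1y = 9.720 × 10^-3;  mass: 23.95x + 40.00y = 0.3572
Solving, x = 1.970 × 10^-3 mol, y = 7.751 × 10^-3 mol
mass of LiOH = 1.970 × 10^-3 × 23.95 = 0.04717 g
% LiOH = 0.04717 / 0.3572 × 100 = 13.21 %

13.21 %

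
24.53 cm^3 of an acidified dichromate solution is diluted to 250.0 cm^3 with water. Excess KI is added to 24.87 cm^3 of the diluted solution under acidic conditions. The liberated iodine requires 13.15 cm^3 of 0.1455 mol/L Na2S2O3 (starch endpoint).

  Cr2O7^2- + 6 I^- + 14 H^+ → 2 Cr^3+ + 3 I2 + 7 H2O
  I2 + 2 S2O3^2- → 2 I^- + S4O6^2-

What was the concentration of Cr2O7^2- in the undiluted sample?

0.1307 mol/L

n(S2O3^2-) = 0.01315 × 0.1455 = 1.913 × 10^-3 mol
n(I2) = n(S2O3^2-)/2 = 9.567 × 10^-4 mol
From the 1:3 ratio, n(Cr2O7^2-) in the aliquot = 1/3 × 9.567 × 10^-4 = 3.189 × 10^-4 mol
[Cr2O7^2-]_dilute = 3.189 × 10^-4 / 0.02487 = 0.01282 mol/L
[Cr2O7^2-]_original = 0.01282 × 250.0/24.53 = 0.1307 mol/L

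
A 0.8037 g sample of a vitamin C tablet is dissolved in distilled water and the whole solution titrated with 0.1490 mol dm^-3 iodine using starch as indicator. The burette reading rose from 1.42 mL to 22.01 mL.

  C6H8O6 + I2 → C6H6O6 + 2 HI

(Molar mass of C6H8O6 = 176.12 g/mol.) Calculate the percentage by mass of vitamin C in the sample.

67.23 %

n(I2) = 0.02059 L × 0.1490 mol/L = 3.068 × 10^-3 mol
n(C6H8O6) = 3.068 × 10^-3 mol (1:1 ratio)
mass of C6H8O6 = 3.068 × 10^-3 × 176.12 g/mol = 0.5403 g
% C6H8O6 = 0.5403 / 0.8037 × 100 = 67.23 %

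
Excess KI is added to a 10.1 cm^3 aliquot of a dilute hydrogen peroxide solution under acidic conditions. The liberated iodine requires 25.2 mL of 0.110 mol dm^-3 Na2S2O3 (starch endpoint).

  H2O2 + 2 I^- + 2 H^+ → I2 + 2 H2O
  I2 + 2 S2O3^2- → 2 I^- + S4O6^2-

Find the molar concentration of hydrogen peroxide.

n(S2O3^2-) = 0.0252 × 0.110 = 2.77 × 10^-3 mol
n(I2) = n(S2O3^2-)/2 = 1.39 × 10^-3 mol
n(H2O2) in the aliquot = 1.39 × 10^-3 mol (1:1 ratio)
[H2O2] = 1.39 × 10^-3 / 0.0101 = 0.137 mol/L

0.137 mol/L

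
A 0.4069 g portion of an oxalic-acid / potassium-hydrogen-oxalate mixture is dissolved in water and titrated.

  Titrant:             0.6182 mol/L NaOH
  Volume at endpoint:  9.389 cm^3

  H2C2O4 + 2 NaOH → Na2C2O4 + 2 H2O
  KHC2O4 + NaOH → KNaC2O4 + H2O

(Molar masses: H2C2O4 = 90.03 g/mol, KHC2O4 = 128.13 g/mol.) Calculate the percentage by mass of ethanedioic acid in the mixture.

n(NaOH) = 0.009389 × 0.6182 = 5.804 × 10^-3 mol
Let x = n(H2C2O4), y = n(KHC2O4).
Titrant: 2x + 1y = 5.804 × 10^-3;  mass: 90.03x + 128.13y = 0.4069
Solving, x = 2.026 × 10^-3 mol, y = 1.752 × 10^-3 mol
mass of H2C2O4 = 2.026 × 10^-3 × 90.03 = 0.1824 g
% H2C2O4 = 0.1824 / 0.4069 × 100 = 44.83 %

44.83 %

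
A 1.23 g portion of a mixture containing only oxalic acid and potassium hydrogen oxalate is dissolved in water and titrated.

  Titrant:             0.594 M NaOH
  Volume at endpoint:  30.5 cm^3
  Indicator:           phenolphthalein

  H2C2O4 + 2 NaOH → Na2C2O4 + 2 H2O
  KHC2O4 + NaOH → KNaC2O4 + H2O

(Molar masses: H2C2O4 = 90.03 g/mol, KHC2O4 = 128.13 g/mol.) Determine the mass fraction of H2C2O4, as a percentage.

48.1 %

n(NaOH) = 0.0305 × 0.594 = 0.0181 mol
Let x = n(H2C2O4), y = n(KHC2O4).
Titrant: 2x + 1y = 0.0181;  mass: 90.03x + 128.13y = 1.23
Solving, x = 6.57 × 10^-3 mol, y = 4.99 × 10^-3 mol
mass of H2C2O4 = 6.57 × 10^-3 × 90.03 = 0.591 g
% H2C2O4 = 0.591 / 1.23 × 100 = 48.1 %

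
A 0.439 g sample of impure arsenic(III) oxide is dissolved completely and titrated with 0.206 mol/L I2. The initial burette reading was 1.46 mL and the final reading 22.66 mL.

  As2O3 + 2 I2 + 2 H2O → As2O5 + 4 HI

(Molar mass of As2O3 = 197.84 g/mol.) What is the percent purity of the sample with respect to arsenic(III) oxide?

98.4 %

n(I2) = 0.0212 L × 0.206 mol/L = 4.37 × 10^-3 mol
From the 1:2 ratio, n(As2O3) = 1/2 × 4.37 × 10^-3 = 2.18 × 10^-3 mol
mass of As2O3 = 2.18 × 10^-3 × 197.84 g/mol = 0.432 g
% As2O3 = 0.432 / 0.439 × 100 = 98.4 %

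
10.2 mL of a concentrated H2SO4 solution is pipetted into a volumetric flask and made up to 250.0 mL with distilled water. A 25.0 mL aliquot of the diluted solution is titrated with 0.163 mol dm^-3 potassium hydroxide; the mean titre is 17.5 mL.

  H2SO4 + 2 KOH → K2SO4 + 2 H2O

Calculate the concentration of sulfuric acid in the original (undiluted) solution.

1.40 mol/L

n(KOH) = 0.0175 × 0.163 = 2.85 × 10^-3 mol
From the 1:2 ratio, n(H2SO4) in the aliquot = 1/2 × 2.85 × 10^-3 = 1.43 × 10^-3 mol
[H2SO4]_dilute = 1.43 × 10^-3 / 0.0250 = 0.0570 mol/L
Dilution factor = 250.0 / 10.2 = 24.51
[H2SO4]_stock = 0.0570 × 24.51 = 1.40 mol/L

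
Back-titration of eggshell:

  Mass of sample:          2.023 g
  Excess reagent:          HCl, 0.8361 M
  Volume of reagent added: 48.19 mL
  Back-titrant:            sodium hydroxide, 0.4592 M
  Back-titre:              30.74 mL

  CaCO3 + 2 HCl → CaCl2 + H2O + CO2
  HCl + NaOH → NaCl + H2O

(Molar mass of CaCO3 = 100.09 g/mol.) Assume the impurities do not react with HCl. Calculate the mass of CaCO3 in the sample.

n(HCl) added = 0.04819 × 0.8361 = 0.04029 mol
n(NaOH) used in back-titration = 0.03074 × 0.4592 = 0.01412 mol
n(HCl) left over = 0.01412 mol (1:1 ratio)
n(HCl) consumed by analyte = 0.04029 − 0.01412 = 0.02618 mol
From the 1:2 ratio, n(CaCO3) = 1/2 × 0.02618 = 0.01309 mol
mass of CaCO3 = 0.01309 × 100.09 = 1.310 g

1.310 g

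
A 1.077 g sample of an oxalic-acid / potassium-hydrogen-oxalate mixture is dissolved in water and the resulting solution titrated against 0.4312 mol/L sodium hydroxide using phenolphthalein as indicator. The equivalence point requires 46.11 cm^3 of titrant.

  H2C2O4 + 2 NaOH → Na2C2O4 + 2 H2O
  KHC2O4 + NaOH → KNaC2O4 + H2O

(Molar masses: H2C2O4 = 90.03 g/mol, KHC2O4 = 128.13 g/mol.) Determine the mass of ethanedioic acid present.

n(NaOH) = 0.04611 × 0.4312 = 0.01988 mol
Let x = n(H2C2O4), y = n(KHC2O4).
Titrant: 2x + 1y = 0.01988;  mass: 90.03x + 128.13y = 1.077
Solving, x = 8.847 × 10^-3 mol, y = 2.190 × 10^-3 mol
mass of H2C2O4 = 8.847 × 10^-3 × 90.03 = 0.7965 g

0.7965 g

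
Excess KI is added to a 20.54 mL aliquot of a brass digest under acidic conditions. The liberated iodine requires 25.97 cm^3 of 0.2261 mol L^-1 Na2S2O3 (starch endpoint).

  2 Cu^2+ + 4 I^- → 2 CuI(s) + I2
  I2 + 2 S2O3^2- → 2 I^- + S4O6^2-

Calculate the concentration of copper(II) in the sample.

0.2859 mol/L

n(S2O3^2-) = 0.02597 × 0.2261 = 5.872 × 10^-3 mol
n(I2) = n(S2O3^2-)/2 = 2.936 × 10^-3 mol
From the 2:1 ratio, n(Cu2+) in the aliquot = 2/1 × 2.936 × 10^-3 = 5.872 × 10^-3 mol
[Cu2+] = 5.872 × 10^-3 / 0.02054 = 0.2859 mol/L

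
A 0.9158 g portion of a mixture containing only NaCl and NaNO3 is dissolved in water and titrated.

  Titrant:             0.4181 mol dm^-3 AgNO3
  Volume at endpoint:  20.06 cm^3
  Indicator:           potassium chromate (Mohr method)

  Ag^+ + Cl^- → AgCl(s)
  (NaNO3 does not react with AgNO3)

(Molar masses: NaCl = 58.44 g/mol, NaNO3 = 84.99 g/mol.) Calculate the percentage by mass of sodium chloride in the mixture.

53.52 %

n(AgNO3) = 0.02006 × 0.4181 = 8.387 × 10^-3 mol
Let x = n(NaCl), y = n(NaNO3).
Titrant: 1x = 8.387 × 10^-3;  mass: 58.44x + 84.99y = 0.9158
Solving, x = 8.387 × 10^-3 mol, y = 5.008 × 10^-3 mol
mass of NaCl = 8.387 × 10^-3 × 58.44 = 0.4901 g
% NaCl = 0.4901 / 0.9158 × 100 = 53.52 %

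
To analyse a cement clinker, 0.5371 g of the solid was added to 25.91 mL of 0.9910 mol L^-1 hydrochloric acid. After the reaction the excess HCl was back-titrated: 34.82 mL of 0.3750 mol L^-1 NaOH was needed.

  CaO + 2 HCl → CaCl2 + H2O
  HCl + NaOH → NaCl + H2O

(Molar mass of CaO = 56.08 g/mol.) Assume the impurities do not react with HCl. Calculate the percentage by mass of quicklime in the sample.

65.88 %

n(HCl) added = 0.02591 × 0.9910 = 0.02568 mol
n(NaOH) used in back-titration = 0.03482 × 0.3750 = 0.01306 mol
n(HCl) left over = 0.01306 mol (1:1 ratio)
n(HCl) consumed by analyte = 0.02568 − 0.01306 = 0.01262 mol
From the 1:2 ratio, n(CaO) = 1/2 × 0.01262 = 6.310 × 10^-3 mol
mass of CaO = 6.310 × 10^-3 × 56.08 = 0.3538 g
% CaO = 0.3538 / 0.5371 × 100 = 65.88 %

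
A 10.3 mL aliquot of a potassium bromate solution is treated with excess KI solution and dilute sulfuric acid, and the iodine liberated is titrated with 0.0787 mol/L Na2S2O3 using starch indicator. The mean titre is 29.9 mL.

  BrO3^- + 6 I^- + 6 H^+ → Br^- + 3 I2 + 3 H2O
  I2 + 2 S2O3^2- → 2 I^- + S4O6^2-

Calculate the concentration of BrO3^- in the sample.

n(S2O3^2-) = 0.0299 × 0.0787 = 2.35 × 10^-3 mol
n(I2) = n(S2O3^2-)/2 = 1.18 × 10^-3 mol
From the 1:3 ratio, n(BrO3^-) in the aliquot = 1/3 × 1.18 × 10^-3 = 3.92 × 10^-4 mol
[BrO3^-] = 3.92 × 10^-4 / 0.0103 = 0.0381 mol/L

0.0381 mol/L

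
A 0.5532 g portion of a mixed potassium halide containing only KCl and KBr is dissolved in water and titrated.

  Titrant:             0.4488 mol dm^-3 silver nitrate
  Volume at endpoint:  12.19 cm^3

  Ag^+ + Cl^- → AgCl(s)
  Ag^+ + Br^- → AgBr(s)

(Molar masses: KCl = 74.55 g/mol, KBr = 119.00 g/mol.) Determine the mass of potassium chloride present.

n(AgNO3) = 0.01219 × 0.4488 = 5.471 × 10^-3 mol
Let x = n(KCl), y = n(KBr).
Titrant: 1x + 1y = 5.471 × 10^-3;  mass: 74.55x + 119.00y = 0.5532
Solving, x = 2.201 × 10^-3 mol, y = 3.270 × 10^-3 mol
mass of KCl = 2.201 × 10^-3 × 74.55 = 0.1641 g

0.1641 g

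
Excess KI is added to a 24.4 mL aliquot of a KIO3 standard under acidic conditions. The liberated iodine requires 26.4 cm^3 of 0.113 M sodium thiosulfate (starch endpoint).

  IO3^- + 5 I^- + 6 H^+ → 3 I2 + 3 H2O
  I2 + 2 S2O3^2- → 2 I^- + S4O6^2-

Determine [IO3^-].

n(S2O3^2-) = 0.0264 × 0.113 = 2.98 × 10^-3 mol
n(I2) = n(S2O3^2-)/2 = 1.49 × 10^-3 mol
From the 1:3 ratio, n(IO3^-) in the aliquot = 1/3 × 1.49 × 10^-3 = 4.97 × 10^-4 mol
[IO3^-] = 4.97 × 10^-4 / 0.0244 = 0.0204 mol/L

0.0204 M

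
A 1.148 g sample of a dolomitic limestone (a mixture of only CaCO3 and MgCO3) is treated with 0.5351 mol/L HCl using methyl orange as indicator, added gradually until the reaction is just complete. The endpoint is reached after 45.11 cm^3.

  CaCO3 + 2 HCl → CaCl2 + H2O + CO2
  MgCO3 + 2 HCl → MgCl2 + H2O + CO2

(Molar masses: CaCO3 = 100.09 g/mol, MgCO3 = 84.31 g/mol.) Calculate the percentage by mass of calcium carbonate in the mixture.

72.07 %

n(HCl) = 0.04511 × 0.5351 = 0.02414 mol
Let x = n(CaCO3), y = n(MgCO3).
Titrant: 2x + 2y = 0.02414;  mass: 100.09x + 84.31y = 1.148
Solving, x = 8.267 × 10^-3 mol, y = 3.803 × 10^-3 mol
mass of CaCO3 = 8.267 × 10^-3 × 100.09 = 0.8274 g
% CaCO3 = 0.8274 / 1.148 × 100 = 72.07 %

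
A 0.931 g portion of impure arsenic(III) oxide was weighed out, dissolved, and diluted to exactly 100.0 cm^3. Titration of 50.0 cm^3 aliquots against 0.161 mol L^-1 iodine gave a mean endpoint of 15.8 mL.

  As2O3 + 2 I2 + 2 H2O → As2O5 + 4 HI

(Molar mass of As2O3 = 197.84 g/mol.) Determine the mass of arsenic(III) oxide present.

0.503 g

n(I2) per titration = 0.0158 × 0.161 = 2.54 × 10^-3 mol
From the 1:2 ratio, n(As2O3) in each aliquot = 1/2 × 2.54 × 10^-3 = 1.27 × 10^-3 mol
n(As2O3) in the whole flask = 1.27 × 10^-3 × 100.0/50.0 = 2.54 × 10^-3 mol
mass of As2O3 = 2.54 × 10^-3 × 197.84 = 0.503 g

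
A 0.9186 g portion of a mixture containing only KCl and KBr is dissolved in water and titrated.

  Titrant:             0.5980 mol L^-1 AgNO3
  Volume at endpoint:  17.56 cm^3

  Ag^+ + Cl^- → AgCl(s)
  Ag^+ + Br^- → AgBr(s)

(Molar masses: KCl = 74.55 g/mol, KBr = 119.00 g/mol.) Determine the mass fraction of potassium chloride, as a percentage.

60.43 %

n(AgNO3) = 0.01756 × 0.5980 = 0.01050 mol
Let x = n(KCl), y = n(KBr).
Titrant: 1x + 1y = 0.01050;  mass: 74.55x + 119.00y = 0.9186
Solving, x = 7.447 × 10^-3 mol, y = 3.054 × 10^-3 mol
mass of KCl = 7.447 × 10^-3 × 74.55 = 0.5551 g
% KCl = 0.5551 / 0.9186 × 100 = 60.43 %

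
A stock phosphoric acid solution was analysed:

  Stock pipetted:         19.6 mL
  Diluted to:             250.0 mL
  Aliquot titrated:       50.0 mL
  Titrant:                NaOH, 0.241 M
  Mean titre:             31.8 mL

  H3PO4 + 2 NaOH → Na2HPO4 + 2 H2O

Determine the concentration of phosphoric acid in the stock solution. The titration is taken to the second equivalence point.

n(NaOH) = 0.0318 × 0.241 = 7.66 × 10^-3 mol
From the 1:2 ratio, n(H3PO4) in the aliquot = 1/2 × 7.66 × 10^-3 = 3.83 × 10^-3 mol
[H3PO4]_dilute = 3.83 × 10^-3 / 0.0500 = 0.0766 mol/L
Dilution factor = 250.0 / 19.6 = 12.76
[H3PO4]_stock = 0.0766 × 12.76 = 0.978 mol/L

0.978 M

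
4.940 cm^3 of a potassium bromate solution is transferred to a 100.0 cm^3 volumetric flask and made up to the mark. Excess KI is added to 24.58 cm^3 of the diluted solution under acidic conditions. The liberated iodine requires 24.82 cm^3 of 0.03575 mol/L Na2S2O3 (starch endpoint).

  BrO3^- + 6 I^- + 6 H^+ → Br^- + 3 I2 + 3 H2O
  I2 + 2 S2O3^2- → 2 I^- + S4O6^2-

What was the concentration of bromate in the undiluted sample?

0.1218 mol/L

n(S2O3^2-) = 0.02482 × 0.03575 = 8.873 × 10^-4 mol
n(I2) = n(S2O3^2-)/2 = 4.437 × 10^-4 mol
From the 1:3 ratio, n(BrO3^-) in the aliquot = 1/3 × 4.437 × 10^-4 = 1.479 × 10^-4 mol
[BrO3^-]_dilute = 1.479 × 10^-4 / 0.02458 = 0.006017 mol/L
[BrO3^-]_original = 0.006017 × 100.0/4.940 = 0.1218 mol/L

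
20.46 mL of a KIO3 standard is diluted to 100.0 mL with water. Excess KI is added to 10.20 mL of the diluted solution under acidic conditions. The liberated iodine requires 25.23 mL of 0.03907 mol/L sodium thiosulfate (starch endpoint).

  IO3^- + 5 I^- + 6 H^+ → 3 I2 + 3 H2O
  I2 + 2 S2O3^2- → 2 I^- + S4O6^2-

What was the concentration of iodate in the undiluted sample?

0.07872 mol/L

n(S2O3^2-) = 0.02523 × 0.03907 = 9.857 × 10^-4 mol
n(I2) = n(S2O3^2-)/2 = 4.929 × 10^-4 mol
From the 1:3 ratio, n(IO3^-) in the aliquot = 1/3 × 4.929 × 10^-4 = 1.643 × 10^-4 mol
[IO3^-]_dilute = 1.643 × 10^-4 / 0.01020 = 0.01611 mol/L
[IO3^-]_original = 0.01611 × 100.0/20.46 = 0.07872 mol/L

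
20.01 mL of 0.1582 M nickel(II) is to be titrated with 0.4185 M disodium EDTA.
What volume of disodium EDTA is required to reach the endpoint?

Ni^2+ + EDTA^4- → [Ni(EDTA)]^2-
n(Ni2+) = 0.02001 L × 0.1582 mol/L = 3.166 × 10^-3 mol
n(EDTA) = 3.166 × 10^-3 mol (1:1 stoichiometry)
V(EDTA) = 3.166 × 10^-3 mol / 0.4185 mol/L = 0.007564 L = 7.564 mL

7.564 mL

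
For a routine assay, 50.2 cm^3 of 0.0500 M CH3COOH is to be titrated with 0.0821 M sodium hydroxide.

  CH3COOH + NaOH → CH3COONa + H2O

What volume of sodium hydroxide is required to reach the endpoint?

30.6 mL

n(CH3COOH) = 0.0502 L × 0.0500 mol/L = 2.51 × 10^-3 mol
n(NaOH) = 2.51 × 10^-3 mol (1:1 stoichiometry)
V(NaOH) = 2.51 × 10^-3 mol / 0.0821 mol/L = 0.0306 L = 30.6 mL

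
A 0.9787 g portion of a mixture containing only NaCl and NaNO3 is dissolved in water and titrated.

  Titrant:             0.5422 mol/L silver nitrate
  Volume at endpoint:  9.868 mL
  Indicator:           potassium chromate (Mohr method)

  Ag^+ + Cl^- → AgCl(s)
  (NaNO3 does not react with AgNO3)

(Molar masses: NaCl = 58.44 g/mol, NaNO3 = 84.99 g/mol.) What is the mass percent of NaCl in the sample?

n(AgNO3) = 0.009868 × 0.5422 = 5.350 × 10^-3 mol
Let x = n(NaCl), y = n(NaNO3).
Titrant: 1x = 5.350 × 10^-3;  mass: 58.44x + 84.99y = 0.9787
Solving, x = 5.350 × 10^-3 mol, y = 7.836 × 10^-3 mol
mass of NaCl = 5.350 × 10^-3 × 58.44 = 0.3127 g
% NaCl = 0.3127 / 0.9787 × 100 = 31.95 %

31.95 %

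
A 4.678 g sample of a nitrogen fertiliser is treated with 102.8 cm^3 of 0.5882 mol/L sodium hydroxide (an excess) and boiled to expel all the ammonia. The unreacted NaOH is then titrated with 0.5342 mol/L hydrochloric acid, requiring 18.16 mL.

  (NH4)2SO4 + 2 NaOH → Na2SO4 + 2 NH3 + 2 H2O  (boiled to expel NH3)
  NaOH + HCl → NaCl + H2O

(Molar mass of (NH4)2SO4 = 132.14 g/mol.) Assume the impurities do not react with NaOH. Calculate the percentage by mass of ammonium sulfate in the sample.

n(NaOH) added = 0.1028 × 0.5882 = 0.06047 mol
n(HCl) used in back-titration = 0.01816 × 0.5342 = 9.701 × 10^-3 mol
n(NaOH) left over = 9.701 × 10^-3 mol (1:1 ratio)
n(NaOH) consumed by analyte = 0.06047 − 9.701 × 10^-3 = 0.05077 mol
From the 1:2 ratio, n((NH4)2SO4) = 1/2 × 0.05077 = 0.02538 mol
mass of (NH4)2SO4 = 0.02538 × 132.14 = 3.354 g
% (NH4)2SO4 = 3.354 / 4.678 × 100 = 71.70 %

71.70 %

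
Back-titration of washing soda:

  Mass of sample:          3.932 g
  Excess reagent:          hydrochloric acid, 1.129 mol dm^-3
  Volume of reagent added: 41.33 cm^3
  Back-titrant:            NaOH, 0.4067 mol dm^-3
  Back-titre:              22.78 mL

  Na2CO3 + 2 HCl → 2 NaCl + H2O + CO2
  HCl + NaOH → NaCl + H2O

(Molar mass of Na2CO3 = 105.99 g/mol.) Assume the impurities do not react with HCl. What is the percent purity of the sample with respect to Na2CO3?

n(HCl) added = 0.04133 × 1.129 = 0.04666 mol
n(NaOH) used in back-titration = 0.02278 × 0.4067 = 9.265 × 10^-3 mol
n(HCl) left over = 9.265 × 10^-3 mol (1:1 ratio)
n(HCl) consumed by analyte = 0.04666 − 9.265 × 10^-3 = 0.03740 mol
From the 1:2 ratio, n(Na2CO3) = 1/2 × 0.03740 = 0.01870 mol
mass of Na2CO3 = 0.01870 × 105.99 = 1.982 g
% Na2CO3 = 1.982 / 3.932 × 100 = 50.40 %

50.40 %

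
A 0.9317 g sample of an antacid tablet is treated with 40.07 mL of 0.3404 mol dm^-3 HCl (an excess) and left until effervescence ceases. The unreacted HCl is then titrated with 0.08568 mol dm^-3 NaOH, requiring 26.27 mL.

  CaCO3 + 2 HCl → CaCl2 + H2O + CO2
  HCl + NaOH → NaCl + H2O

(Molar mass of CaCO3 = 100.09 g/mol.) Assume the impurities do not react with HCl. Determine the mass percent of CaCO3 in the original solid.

61.17 %

n(HCl) added = 0.04007 × 0.3404 = 0.01364 mol
n(NaOH) used in back-titration = 0.02627 × 0.08568 = 2.251 × 10^-3 mol
n(HCl) left over = 2.251 × 10^-3 mol (1:1 ratio)
n(HCl) consumed by analyte = 0.01364 − 2.251 × 10^-3 = 0.01139 mol
From the 1:2 ratio, n(CaCO3) = 1/2 × 0.01139 = 5.695 × 10^-3 mol
mass of CaCO3 = 5.695 × 10^-3 × 100.09 = 0.5700 g
% CaCO3 = 0.5700 / 0.9317 × 100 = 61.17 %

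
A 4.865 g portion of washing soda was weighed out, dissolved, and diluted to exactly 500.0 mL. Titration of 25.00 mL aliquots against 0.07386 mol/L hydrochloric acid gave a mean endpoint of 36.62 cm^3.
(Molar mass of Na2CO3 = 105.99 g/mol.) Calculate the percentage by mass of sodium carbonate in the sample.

58.93 %

Na2CO3 + 2 HCl → 2 NaCl + H2O + CO2
n(HCl) per titration = 0.03662 × 0.07386 = 2.705 × 10^-3 mol
From the 1:2 ratio, n(Na2CO3) in each aliquot = 1/2 × 2.705 × 10^-3 = 1.352 × 10^-3 mol
n(Na2CO3) in the whole flask = 1.352 × 10^-3 × 500.0/25.00 = 0.02705 mol
mass of Na2CO3 = 0.02705 × 105.99 = 2.867 g
% Na2CO3 = 2.867 / 4.865 × 100 = 58.93 %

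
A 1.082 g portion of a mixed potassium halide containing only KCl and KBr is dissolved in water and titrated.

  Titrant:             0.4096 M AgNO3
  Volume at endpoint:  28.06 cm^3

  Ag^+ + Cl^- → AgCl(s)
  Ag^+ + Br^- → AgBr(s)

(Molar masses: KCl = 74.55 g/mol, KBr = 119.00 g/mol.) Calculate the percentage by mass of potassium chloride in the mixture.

44.29 %

n(AgNO3) = 0.02806 × 0.4096 = 0.01149 mol
Let x = n(KCl), y = n(KBr).
Titrant: 1x + 1y = 0.01149;  mass: 74.55x + 119.00y = 1.082
Solving, x = 6.428 × 10^-3 mol, y = 5.066 × 10^-3 mol
mass of KCl = 6.428 × 10^-3 × 74.55 = 0.4792 g
% KCl = 0.4792 / 1.082 × 100 = 44.29 %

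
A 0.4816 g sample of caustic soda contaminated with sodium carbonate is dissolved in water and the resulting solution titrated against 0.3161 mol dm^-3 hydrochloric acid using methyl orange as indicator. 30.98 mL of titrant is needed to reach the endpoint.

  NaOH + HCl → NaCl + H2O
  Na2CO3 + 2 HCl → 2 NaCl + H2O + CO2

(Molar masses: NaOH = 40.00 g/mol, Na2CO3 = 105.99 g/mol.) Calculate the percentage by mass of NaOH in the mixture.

n(HCl) = 0.03098 × 0.3161 = 9.793 × 10^-3 mol
Let x = n(NaOH), y = n(Na2CO3).
Titrant: 1x + 2y = 9.793 × 10^-3;  mass: 40.00x + 105.99y = 0.4816
Solving, x = 2.876 × 10^-3 mol, y = 3.459 × 10^-3 mol
mass of NaOH = 2.876 × 10^-3 × 40.00 = 0.1150 g
% NaOH = 0.1150 / 0.4816 × 100 = 23.88 %

23.88 %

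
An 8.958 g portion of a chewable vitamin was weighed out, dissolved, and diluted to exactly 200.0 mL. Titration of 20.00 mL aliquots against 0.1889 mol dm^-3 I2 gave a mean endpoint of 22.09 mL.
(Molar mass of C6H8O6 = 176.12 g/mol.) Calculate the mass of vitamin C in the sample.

C6H8O6 + I2 → C6H6O6 + 2 HI
n(I2) per titration = 0.02209 × 0.1889 = 4.173 × 10^-3 mol
n(C6H8O6) in each aliquot = 4.173 × 10^-3 mol (1:1 ratio)
n(C6H8O6) in the whole flask = 4.173 × 10^-3 × 200.0/20.00 = 0.04173 mol
mass of C6H8O6 = 0.04173 × 176.12 = 7.349 g

7.349 g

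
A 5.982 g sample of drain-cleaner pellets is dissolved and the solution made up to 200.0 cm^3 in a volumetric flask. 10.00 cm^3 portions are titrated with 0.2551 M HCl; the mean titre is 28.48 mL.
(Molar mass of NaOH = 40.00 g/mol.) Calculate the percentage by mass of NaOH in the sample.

97.16 %

NaOH + HCl → NaCl + H2O
n(HCl) per titration = 0.02848 × 0.2551 = 7.265 × 10^-3 mol
n(NaOH) in each aliquot = 7.265 × 10^-3 mol (1:1 ratio)
n(NaOH) in the whole flask = 7.265 × 10^-3 × 200.0/10.00 = 0.1453 mol
mass of NaOH = 0.1453 × 40.00 = 5.812 g
% NaOH = 5.812 / 5.982 × 100 = 97.16 %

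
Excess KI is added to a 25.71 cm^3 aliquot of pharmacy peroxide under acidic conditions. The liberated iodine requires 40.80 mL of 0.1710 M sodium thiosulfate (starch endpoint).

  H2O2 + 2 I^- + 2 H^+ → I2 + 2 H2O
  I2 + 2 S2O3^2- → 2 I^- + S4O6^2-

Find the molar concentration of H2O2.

0.1357 M

n(S2O3^2-) = 0.04080 × 0.1710 = 6.977 × 10^-3 mol
n(I2) = n(S2O3^2-)/2 = 3.488 × 10^-3 mol
n(H2O2) in the aliquot = 3.488 × 10^-3 mol (1:1 ratio)
[H2O2] = 3.488 × 10^-3 / 0.02571 = 0.1357 mol/L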